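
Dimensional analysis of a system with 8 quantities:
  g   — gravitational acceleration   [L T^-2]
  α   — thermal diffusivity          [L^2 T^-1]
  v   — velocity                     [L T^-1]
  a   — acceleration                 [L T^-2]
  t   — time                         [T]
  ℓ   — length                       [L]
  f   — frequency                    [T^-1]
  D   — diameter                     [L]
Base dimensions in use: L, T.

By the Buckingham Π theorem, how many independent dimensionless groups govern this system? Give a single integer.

6

Exponent matrix [L,T] × [g,α,v,a,t,ℓ,f,D]:
  L: [ 1  2  1  1  0  1  0  1]
  T: [-2 -1 -1 -2  1  0 -1  0]
Row reduction gives pivot columns g,α; rank = 2
8 vars − rank 2 = 6 Π groups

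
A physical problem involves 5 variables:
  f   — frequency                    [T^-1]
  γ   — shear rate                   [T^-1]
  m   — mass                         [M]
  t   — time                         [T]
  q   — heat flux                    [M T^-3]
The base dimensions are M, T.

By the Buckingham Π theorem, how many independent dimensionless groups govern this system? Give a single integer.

Write exponents as rows M,T / cols f,γ,m,t,q:
  M: [ 0  0  1  0  1]
  T: [-1 -1  0  1 -3]
RREF → pivots at {f,m} ⇒ r = 2
n=5, r=2 ⇒ 3 dimensionless groups

3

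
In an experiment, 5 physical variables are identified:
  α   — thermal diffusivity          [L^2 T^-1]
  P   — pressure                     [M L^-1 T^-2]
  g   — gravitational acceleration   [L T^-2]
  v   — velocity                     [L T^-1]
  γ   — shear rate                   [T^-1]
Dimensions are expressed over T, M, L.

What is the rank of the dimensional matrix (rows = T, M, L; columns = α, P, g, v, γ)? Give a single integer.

Exponent matrix [T,M,L] × [α,P,g,v,γ]:
  T: [-1 -2 -2 -1 -1]
  M: [ 0  1  0  0  0]
  L: [ 2 -1  1  1  0]
Echelon form has 3 nonzero rows (pivots: α,P,g)

3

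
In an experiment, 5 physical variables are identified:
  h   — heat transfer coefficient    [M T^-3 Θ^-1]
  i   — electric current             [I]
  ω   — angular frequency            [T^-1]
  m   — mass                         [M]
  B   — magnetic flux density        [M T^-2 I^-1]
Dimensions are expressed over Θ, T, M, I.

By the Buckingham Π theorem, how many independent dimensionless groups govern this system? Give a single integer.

Dimensional matrix (Θ×T×M×I by h×i×ω×m×B):
  Θ: [-1  0  0  0  0]
  T: [-3  0 -1  0 -2]
  M: [ 1  0  0  1  1]
  I: [ 0  1  0  0 -1]
Row reduction gives pivot columns h,i,ω,m; rank = 4
Π count = n − r = 5 − 4 = 1

1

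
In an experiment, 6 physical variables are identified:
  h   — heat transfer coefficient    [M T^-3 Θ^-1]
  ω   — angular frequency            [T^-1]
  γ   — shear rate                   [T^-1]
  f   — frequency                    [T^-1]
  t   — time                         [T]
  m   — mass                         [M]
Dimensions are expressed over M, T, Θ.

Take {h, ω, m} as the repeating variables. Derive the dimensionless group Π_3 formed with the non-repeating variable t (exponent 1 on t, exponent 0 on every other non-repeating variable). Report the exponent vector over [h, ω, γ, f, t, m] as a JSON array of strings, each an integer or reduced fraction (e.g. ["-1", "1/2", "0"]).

Write exponents as rows M,T,Θ / cols h,ω,γ,f,t,m:
  M: [ 1  0  0  0  0  1]
  T: [-3 -1 -1 -1  1  0]
  Θ: [-1  0  0  0  0  0]
Echelon form has 3 nonzero rows (pivots: h,ω,m)
Pivot set = {h,ω,m}, free = {γ,f,t}
RREF:
  r0: [   1    0    0    0    0    0]
  r1: [   0    1    1    1   -1    0]
  r2: [   0    0    0    0    0    1]
Fix exponent of t at 1, γ at 0, f at 0; solve each RREF row for its pivot's exponent:
  r0: exp(h) + (0)·1 = 0 ⇒ exp(h) = 0
  r1: exp(ω) + (-1)·1 = 0 ⇒ exp(ω) = 1
  r2: exp(m) + (0)·1 = 0 ⇒ exp(m) = 0
Π_3 = ω · t

["0", "1", "0", "0", "1", "0"]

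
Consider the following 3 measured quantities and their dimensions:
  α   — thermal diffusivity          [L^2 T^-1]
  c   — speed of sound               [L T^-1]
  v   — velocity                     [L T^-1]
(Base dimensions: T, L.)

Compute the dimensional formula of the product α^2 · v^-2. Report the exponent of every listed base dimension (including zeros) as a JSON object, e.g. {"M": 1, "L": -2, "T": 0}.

{"T": 0, "L": 2}

Exponent matrix [T,L] × [α,c,v]:
  T: [-1 -1 -1]
  L: [ 2  1  1]
  [T]: (2)·-1+(-2)·-1 = 0
  [L]: (2)·2+(-2)·1 = 2
⇒ L^2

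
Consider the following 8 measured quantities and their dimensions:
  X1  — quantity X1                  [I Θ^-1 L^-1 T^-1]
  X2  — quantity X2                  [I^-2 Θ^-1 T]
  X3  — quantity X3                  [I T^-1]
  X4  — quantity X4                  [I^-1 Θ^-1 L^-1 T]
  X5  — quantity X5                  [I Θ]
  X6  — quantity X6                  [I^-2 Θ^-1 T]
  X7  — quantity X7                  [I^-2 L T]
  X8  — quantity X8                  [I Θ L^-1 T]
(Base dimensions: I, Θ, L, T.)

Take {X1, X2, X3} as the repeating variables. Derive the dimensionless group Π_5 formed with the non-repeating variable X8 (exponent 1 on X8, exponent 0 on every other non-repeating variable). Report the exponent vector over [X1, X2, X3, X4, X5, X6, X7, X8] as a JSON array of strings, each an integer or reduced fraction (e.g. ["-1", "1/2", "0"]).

["-1", "2", "4", "0", "0", "0", "0", "1"]

Write exponents as rows I,Θ,L,T / cols X1,X2,X3,X4,X5,X6,X7,X8:
  I: [ 1 -2  1 -1  1 -2 -2  1]
  Θ: [-1 -1  0 -1  1 -1  0  1]
  L: [-1  0  0 -1  0  0  1 -1]
  T: [-1  1 -1  1  0  1  1  1]
Echelon form has 3 nonzero rows (pivots: X1,X2,X3)
Pivot set = {X1,X2,X3}, free = {X4,X5,X6,X7,X8}
RREF:
  r0: [   1    0    0    1    0    0   -1    1]
  r1: [   0    1    0    0   -1    1    1   -2]
  r2: [   0    0    1   -2   -1    0    1   -4]
  r3: [   0    0    0    0    0    0    0    0]
Fix exponent of X8 at 1, X4 at 0, X5 at 0, X6 at 0, X7 at 0; solve each RREF row for its pivot's exponent:
  r0: exp(X1) + (1)·1 = 0 ⇒ exp(X1) = -1
  r1: exp(X2) + (-2)·1 = 0 ⇒ exp(X2) = 2
  r2: exp(X3) + (-4)·1 = 0 ⇒ exp(X3) = 4
Π_5 = X1^-1 · X2^2 · X3^4 · X8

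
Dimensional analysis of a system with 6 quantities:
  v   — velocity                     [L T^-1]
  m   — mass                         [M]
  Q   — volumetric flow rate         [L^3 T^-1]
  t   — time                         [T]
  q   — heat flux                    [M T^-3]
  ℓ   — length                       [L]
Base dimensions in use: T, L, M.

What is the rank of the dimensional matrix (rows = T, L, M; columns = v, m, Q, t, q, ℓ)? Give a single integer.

Exponent matrix [T,L,M] × [v,m,Q,t,q,ℓ]:
  T: [-1  0 -1  1 -3  0]
  L: [ 1  0  3  0  0  1]
  M: [ 0  1  0  0  1  0]
Echelon form has 3 nonzero rows (pivots: v,m,Q)

3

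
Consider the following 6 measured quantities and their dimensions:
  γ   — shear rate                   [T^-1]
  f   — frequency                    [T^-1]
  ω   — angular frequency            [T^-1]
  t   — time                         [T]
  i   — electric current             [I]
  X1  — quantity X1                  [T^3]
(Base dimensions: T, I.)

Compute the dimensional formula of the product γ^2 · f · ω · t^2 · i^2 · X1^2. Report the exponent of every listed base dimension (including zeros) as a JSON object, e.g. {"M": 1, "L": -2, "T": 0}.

Dimensional matrix (T×I by γ×f×ω×t×i×X1):
  T: [-1 -1 -1  1  0  3]
  I: [ 0  0  0  0  1  0]
  [T]: (2)·-1+(1)·-1+(1)·-1+(2)·1+(2)·0+(2)·3 = 4
  [I]: (2)·0+(1)·0+(1)·0+(2)·0+(2)·1+(2)·0 = 2
⇒ T^4 I^2

{"T": 4, "I": 2}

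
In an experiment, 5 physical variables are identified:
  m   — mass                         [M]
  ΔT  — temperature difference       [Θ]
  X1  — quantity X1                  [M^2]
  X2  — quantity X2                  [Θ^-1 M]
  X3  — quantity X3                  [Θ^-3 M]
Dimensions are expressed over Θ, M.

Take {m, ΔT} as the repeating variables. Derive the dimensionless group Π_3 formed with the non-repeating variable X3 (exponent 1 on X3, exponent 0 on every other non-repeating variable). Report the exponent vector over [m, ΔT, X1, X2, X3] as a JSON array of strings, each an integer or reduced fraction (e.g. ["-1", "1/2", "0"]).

["-1", "3", "0", "0", "1"]

Write exponents as rows Θ,M / cols m,ΔT,X1,X2,X3:
  Θ: [ 0  1  0 -1 -3]
  M: [ 1  0  2  1  1]
Row reduction gives pivot columns m,ΔT; rank = 2
Pivot set = {m,ΔT}, free = {X1,X2,X3}
RREF:
  r0: [   1    0    2    1    1]
  r1: [   0    1    0   -1   -3]
Fix exponent of X3 at 1, X1 at 0, X2 at 0; solve each RREF row for its pivot's exponent:
  r0: exp(m) + (1)·1 = 0 ⇒ exp(m) = -1
  r1: exp(ΔT) + (-3)·1 = 0 ⇒ exp(ΔT) = 3
Π_3 = m^-1 · ΔT^3 · X3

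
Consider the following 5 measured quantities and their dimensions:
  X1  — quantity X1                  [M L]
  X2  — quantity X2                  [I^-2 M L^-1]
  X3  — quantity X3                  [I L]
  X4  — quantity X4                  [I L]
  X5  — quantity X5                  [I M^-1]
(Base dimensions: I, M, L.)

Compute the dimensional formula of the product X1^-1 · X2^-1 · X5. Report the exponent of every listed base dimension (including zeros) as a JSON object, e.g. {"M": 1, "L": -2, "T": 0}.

{"I": 3, "M": -3, "L": 0}

Exponent matrix [I,M,L] × [X1,X2,X3,X4,X5]:
  I: [ 0 -2  1  1  1]
  M: [ 1  1  0  0 -1]
  L: [ 1 -1  1  1  0]
  [I]: (-1)·0+(-1)·-2+(1)·1 = 3
  [M]: (-1)·1+(-1)·1+(1)·-1 = -3
  [L]: (-1)·1+(-1)·-1+(1)·0 = 0
⇒ I^3 M^-3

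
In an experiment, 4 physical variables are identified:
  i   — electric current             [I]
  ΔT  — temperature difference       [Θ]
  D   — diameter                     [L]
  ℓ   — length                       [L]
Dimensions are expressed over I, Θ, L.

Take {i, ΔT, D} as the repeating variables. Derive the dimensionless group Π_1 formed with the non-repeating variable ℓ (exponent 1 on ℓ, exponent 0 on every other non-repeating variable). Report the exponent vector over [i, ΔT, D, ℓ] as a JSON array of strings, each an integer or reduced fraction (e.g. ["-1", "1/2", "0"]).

Exponent matrix [I,Θ,L] × [i,ΔT,D,ℓ]:
  I: [ 1  0  0  0]
  Θ: [ 0  1  0  0]
  L: [ 0  0  1  1]
Echelon form has 3 nonzero rows (pivots: i,ΔT,D)
Pivot set = {i,ΔT,D}, free = {ℓ}
RREF:
  r0: [   1    0    0    0]
  r1: [   0    1    0    0]
  r2: [   0    0    1    1]
Fix exponent of ℓ at 1; solve each RREF row for its pivot's exponent:
  r0: exp(i) + (0)·1 = 0 ⇒ exp(i) = 0
  r1: exp(ΔT) + (0)·1 = 0 ⇒ exp(ΔT) = 0
  r2: exp(D) + (1)·1 = 0 ⇒ exp(D) = -1
Π_1 = D^-1 · ℓ

["0", "0", "-1", "1"]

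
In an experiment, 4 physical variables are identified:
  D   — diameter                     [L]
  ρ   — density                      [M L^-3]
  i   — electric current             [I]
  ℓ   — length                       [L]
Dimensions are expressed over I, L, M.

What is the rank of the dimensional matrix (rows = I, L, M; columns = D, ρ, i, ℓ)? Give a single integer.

Write exponents as rows I,L,M / cols D,ρ,i,ℓ:
  I: [ 0  0  1  0]
  L: [ 1 -3  0  1]
  M: [ 0  1  0  0]
Row reduction gives pivot columns D,ρ,i; rank = 3

3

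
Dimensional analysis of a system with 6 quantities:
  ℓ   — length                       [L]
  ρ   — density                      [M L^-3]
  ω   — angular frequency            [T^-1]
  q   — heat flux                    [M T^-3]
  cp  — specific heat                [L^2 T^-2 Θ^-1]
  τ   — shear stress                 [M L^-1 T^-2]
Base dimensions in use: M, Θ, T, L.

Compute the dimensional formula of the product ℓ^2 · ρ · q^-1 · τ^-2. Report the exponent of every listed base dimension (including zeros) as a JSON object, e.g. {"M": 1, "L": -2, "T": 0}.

{"M": -2, "Θ": 0, "T": 7, "L": 1}

Write exponents as rows M,Θ,T,L / cols ℓ,ρ,ω,q,cp,τ:
  M: [ 0  1  0  1  0  1]
  Θ: [ 0  0  0  0 -1  0]
  T: [ 0  0 -1 -3 -2 -2]
  L: [ 1 -3  0  0  2 -1]
  [M]: (2)·0+(1)·1+(-1)·1+(-2)·1 = -2
  [Θ]: (2)·0+(1)·0+(-1)·0+(-2)·0 = 0
  [T]: (2)·0+(1)·0+(-1)·-3+(-2)·-2 = 7
  [L]: (2)·1+(1)·-3+(-1)·0+(-2)·-1 = 1
⇒ M^-2 T^7 L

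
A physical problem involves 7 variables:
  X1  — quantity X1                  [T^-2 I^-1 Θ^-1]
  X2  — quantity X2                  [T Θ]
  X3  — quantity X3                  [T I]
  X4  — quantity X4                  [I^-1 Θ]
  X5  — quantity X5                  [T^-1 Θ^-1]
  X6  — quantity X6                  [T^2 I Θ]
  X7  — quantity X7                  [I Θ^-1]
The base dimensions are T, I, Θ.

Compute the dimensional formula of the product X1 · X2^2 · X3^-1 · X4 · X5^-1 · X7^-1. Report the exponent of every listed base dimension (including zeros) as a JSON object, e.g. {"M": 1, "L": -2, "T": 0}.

Dimensional matrix (T×I×Θ by X1×X2×X3×X4×X5×X6×X7):
  T: [-2  1  1  0 -1  2  0]
  I: [-1  0  1 -1  0  1  1]
  Θ: [-1  1  0  1 -1  1 -1]
  [T]: (1)·-2+(2)·1+(-1)·1+(1)·0+(-1)·-1+(-1)·0 = 0
  [I]: (1)·-1+(2)·0+(-1)·1+(1)·-1+(-1)·0+(-1)·1 = -4
  [Θ]: (1)·-1+(2)·1+(-1)·0+(1)·1+(-1)·-1+(-1)·-1 = 4
⇒ I^-4 Θ^4

{"T": 0, "I": -4, "Θ": 4}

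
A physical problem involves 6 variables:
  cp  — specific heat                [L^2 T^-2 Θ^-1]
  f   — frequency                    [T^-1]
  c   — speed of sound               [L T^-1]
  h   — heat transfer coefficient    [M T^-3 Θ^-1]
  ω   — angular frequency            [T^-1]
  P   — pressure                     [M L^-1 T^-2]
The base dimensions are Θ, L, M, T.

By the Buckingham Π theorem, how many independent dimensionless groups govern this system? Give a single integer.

Exponent matrix [Θ,L,M,T] × [cp,f,c,h,ω,P]:
  Θ: [-1  0  0 -1  0  0]
  L: [ 2  0  1  0  0 -1]
  M: [ 0  0  0  1  0  1]
  T: [-2 -1 -1 -3 -1 -2]
Echelon form has 4 nonzero rows (pivots: cp,f,c,h)
6 vars − rank 4 = 2 Π groups

2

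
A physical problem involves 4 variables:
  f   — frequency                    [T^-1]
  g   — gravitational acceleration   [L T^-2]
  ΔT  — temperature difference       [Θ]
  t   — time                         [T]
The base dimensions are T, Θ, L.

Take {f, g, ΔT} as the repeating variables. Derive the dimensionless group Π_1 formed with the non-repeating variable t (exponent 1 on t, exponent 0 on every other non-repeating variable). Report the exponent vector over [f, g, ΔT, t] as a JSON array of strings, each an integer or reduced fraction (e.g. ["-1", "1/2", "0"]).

Write exponents as rows T,Θ,L / cols f,g,ΔT,t:
  T: [-1 -2  0  1]
  Θ: [ 0  0  1  0]
  L: [ 0  1  0  0]
Echelon form has 3 nonzero rows (pivots: f,g,ΔT)
Pivot set = {f,g,ΔT}, free = {t}
RREF:
  r0: [   1    0    0   -1]
  r1: [   0    1    0    0]
  r2: [   0    0    1    0]
Fix exponent of t at 1; solve each RREF row for its pivot's exponent:
  r0: exp(f) + (-1)·1 = 0 ⇒ exp(f) = 1
  r1: exp(g) + (0)·1 = 0 ⇒ exp(g) = 0
  r2: exp(ΔT) + (0)·1 = 0 ⇒ exp(ΔT) = 0
Π_1 = f · t

["1", "0", "0", "1"]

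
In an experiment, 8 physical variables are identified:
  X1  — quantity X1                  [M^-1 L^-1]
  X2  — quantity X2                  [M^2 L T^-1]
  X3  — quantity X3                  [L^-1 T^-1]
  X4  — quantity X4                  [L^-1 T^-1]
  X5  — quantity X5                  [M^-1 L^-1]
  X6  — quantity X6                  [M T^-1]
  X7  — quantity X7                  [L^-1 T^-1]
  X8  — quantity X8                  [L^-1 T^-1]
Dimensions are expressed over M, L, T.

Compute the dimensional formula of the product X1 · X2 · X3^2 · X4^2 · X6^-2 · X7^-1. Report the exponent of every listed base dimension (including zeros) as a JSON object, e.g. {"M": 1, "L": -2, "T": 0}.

{"M": -1, "L": -3, "T": -2}

Dimensional matrix (M×L×T by X1×X2×X3×X4×X5×X6×X7×X8):
  M: [-1  2  0  0 -1  1  0  0]
  L: [-1  1 -1 -1 -1  0 -1 -1]
  T: [ 0 -1 -1 -1  0 -1 -1 -1]
  [M]: (1)·-1+(1)·2+(2)·0+(2)·0+(-2)·1+(-1)·0 = -1
  [L]: (1)·-1+(1)·1+(2)·-1+(2)·-1+(-2)·0+(-1)·-1 = -3
  [T]: (1)·0+(1)·-1+(2)·-1+(2)·-1+(-2)·-1+(-1)·-1 = -2
⇒ M^-1 L^-3 T^-2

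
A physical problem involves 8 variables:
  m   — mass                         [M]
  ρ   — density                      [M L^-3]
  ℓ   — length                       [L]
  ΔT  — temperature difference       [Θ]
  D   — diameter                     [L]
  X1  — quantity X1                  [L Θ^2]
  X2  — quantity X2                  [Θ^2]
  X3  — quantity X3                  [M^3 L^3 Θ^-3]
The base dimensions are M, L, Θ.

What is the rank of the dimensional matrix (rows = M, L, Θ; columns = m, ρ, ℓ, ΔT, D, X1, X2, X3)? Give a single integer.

Exponent matrix [M,L,Θ] × [m,ρ,ℓ,ΔT,D,X1,X2,X3]:
  M: [ 1  1  0  0  0  0  0  3]
  L: [ 0 -3  1  0  1  1  0  3]
  Θ: [ 0  0  0  1  0  2  2 -3]
RREF → pivots at {m,ρ,ΔT} ⇒ r = 3

3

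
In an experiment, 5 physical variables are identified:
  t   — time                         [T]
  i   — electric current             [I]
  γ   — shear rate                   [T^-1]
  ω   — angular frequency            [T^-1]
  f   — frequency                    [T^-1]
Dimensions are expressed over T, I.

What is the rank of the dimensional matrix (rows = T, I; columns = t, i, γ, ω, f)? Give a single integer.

Dimensional matrix (T×I by t×i×γ×ω×f):
  T: [ 1  0 -1 -1 -1]
  I: [ 0  1  0  0  0]
Echelon form has 2 nonzero rows (pivots: t,i)

2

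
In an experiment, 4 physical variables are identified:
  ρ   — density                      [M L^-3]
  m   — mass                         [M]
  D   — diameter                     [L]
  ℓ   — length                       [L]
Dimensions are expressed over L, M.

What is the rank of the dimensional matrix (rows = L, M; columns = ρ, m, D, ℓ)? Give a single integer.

2

Write exponents as rows L,M / cols ρ,m,D,ℓ:
  L: [-3  0  1  1]
  M: [ 1  1  0  0]
Echelon form has 2 nonzero rows (pivots: ρ,m)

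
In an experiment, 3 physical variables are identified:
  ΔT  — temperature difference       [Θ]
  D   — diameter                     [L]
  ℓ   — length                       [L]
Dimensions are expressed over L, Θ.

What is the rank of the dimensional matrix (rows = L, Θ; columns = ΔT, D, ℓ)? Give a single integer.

2

Write exponents as rows L,Θ / cols ΔT,D,ℓ:
  L: [ 0  1  1]
  Θ: [ 1  0  0]
Echelon form has 2 nonzero rows (pivots: ΔT,D)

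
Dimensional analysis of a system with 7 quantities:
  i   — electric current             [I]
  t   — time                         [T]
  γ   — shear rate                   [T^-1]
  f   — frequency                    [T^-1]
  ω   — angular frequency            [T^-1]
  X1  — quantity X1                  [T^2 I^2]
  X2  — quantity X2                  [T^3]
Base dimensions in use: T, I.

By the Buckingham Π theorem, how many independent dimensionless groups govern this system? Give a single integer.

Write exponents as rows T,I / cols i,t,γ,f,ω,X1,X2:
  T: [ 0  1 -1 -1 -1  2  3]
  I: [ 1  0  0  0  0  2  0]
Echelon form has 2 nonzero rows (pivots: i,t)
7 vars − rank 2 = 5 Π groups

5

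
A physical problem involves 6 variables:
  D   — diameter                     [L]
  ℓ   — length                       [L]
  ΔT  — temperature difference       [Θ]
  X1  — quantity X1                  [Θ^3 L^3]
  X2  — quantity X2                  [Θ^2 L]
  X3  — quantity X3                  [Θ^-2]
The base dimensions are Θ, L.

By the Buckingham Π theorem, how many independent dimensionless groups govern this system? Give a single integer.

Write exponents as rows Θ,L / cols D,ℓ,ΔT,X1,X2,X3:
  Θ: [ 0  0  1  3  2 -2]
  L: [ 1  1  0  3  1  0]
Echelon form has 2 nonzero rows (pivots: D,ΔT)
Π count = n − r = 6 − 2 = 4

4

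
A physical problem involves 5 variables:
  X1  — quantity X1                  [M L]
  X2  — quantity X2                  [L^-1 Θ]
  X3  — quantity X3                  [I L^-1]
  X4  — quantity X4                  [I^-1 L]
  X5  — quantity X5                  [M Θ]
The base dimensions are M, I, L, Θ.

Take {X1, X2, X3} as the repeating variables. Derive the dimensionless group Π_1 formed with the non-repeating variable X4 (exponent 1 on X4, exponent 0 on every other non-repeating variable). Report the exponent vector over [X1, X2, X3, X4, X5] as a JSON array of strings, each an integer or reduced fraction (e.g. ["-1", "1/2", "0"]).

Exponent matrix [M,I,L,Θ] × [X1,X2,X3,X4,X5]:
  M: [ 1  0  0  0  1]
  I: [ 0  0  1 -1  0]
  L: [ 1 -1 -1  1  0]
  Θ: [ 0  1  0  0  1]
Row reduction gives pivot columns X1,X2,X3; rank = 3
Pivot set = {X1,X2,X3}, free = {X4,X5}
RREF:
  r0: [   1    0    0    0    1]
  r1: [   0    1    0    0    1]
  r2: [   0    0    1   -1    0]
  r3: [   0    0    0    0    0]
Fix exponent of X4 at 1, X5 at 0; solve each RREF row for its pivot's exponent:
  r0: exp(X1) + (0)·1 = 0 ⇒ exp(X1) = 0
  r1: exp(X2) + (0)·1 = 0 ⇒ exp(X2) = 0
  r2: exp(X3) + (-1)·1 = 0 ⇒ exp(X3) = 1
Π_1 = X3 · X4

["0", "0", "1", "1", "0"]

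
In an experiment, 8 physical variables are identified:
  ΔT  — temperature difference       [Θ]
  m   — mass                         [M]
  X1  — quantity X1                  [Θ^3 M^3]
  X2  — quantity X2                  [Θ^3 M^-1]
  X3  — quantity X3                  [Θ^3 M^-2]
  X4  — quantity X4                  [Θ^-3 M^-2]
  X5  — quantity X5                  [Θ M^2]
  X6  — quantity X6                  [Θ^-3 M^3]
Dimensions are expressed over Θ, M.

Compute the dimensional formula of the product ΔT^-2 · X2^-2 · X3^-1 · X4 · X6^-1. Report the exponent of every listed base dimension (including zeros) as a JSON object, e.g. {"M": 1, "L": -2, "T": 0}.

{"Θ": -11, "M": -1}

Dimensional matrix (Θ×M by ΔT×m×X1×X2×X3×X4×X5×X6):
  Θ: [ 1  0  3  3  3 -3  1 -3]
  M: [ 0  1  3 -1 -2 -2  2  3]
  [Θ]: (-2)·1+(-2)·3+(-1)·3+(1)·-3+(-1)·-3 = -11
  [M]: (-2)·0+(-2)·-1+(-1)·-2+(1)·-2+(-1)·3 = -1
⇒ Θ^-11 M^-1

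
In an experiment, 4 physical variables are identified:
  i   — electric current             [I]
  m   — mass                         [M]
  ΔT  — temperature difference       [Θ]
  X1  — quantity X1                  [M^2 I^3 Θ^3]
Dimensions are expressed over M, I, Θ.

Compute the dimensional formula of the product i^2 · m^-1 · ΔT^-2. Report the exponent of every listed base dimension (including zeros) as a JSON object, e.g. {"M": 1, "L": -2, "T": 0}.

Exponent matrix [M,I,Θ] × [i,m,ΔT,X1]:
  M: [ 0  1  0  2]
  I: [ 1  0  0  3]
  Θ: [ 0  0  1  3]
  [M]: (2)·0+(-1)·1+(-2)·0 = -1
  [I]: (2)·1+(-1)·0+(-2)·0 = 2
  [Θ]: (2)·0+(-1)·0+(-2)·1 = -2
⇒ M^-1 I^2 Θ^-2

{"M": -1, "I": 2, "Θ": -2}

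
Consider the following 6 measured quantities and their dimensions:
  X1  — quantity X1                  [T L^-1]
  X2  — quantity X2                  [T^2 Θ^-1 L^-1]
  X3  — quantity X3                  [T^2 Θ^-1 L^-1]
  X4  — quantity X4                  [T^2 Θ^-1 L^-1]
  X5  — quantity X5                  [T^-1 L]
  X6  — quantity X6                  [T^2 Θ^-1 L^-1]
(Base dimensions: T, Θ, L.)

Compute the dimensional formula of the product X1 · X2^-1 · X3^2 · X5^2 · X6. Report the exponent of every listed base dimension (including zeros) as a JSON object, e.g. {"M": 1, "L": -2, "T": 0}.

{"T": 3, "Θ": -2, "L": -1}

Dimensional matrix (T×Θ×L by X1×X2×X3×X4×X5×X6):
  T: [ 1  2  2  2 -1  2]
  Θ: [ 0 -1 -1 -1  0 -1]
  L: [-1 -1 -1 -1  1 -1]
  [T]: (1)·1+(-1)·2+(2)·2+(2)·-1+(1)·2 = 3
  [Θ]: (1)·0+(-1)·-1+(2)·-1+(2)·0+(1)·-1 = -2
  [L]: (1)·-1+(-1)·-1+(2)·-1+(2)·1+(1)·-1 = -1
⇒ T^3 Θ^-2 L^-1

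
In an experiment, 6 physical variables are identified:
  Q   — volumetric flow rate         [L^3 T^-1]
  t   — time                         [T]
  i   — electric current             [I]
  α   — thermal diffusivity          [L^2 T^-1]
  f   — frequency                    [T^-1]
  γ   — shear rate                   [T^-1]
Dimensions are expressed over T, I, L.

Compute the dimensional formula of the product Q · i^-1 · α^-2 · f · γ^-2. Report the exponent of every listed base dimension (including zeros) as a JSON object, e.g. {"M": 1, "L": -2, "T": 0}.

{"T": 2, "I": -1, "L": -1}

Dimensional matrix (T×I×L by Q×t×i×α×f×γ):
  T: [-1  1  0 -1 -1 -1]
  I: [ 0  0  1  0  0  0]
  L: [ 3  0  0  2  0  0]
  [T]: (1)·-1+(-1)·0+(-2)·-1+(1)·-1+(-2)·-1 = 2
  [I]: (1)·0+(-1)·1+(-2)·0+(1)·0+(-2)·0 = -1
  [L]: (1)·3+(-1)·0+(-2)·2+(1)·0+(-2)·0 = -1
⇒ T^2 I^-1 L^-1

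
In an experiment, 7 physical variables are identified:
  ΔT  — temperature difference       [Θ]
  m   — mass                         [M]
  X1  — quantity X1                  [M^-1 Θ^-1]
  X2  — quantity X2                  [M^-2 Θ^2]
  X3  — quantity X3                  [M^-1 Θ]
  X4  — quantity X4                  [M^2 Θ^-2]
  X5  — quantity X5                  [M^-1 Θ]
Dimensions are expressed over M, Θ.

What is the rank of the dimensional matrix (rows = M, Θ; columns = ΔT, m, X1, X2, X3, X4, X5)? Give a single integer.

2

Exponent matrix [M,Θ] × [ΔT,m,X1,X2,X3,X4,X5]:
  M: [ 0  1 -1 -2 -1  2 -1]
  Θ: [ 1  0 -1  2  1 -2  1]
RREF → pivots at {ΔT,m} ⇒ r = 2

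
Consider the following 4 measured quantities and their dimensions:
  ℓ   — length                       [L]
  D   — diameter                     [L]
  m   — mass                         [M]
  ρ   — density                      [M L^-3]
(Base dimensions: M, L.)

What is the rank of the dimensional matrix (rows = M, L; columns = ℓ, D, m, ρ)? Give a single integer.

2

Dimensional matrix (M×L by ℓ×D×m×ρ):
  M: [ 0  0  1  1]
  L: [ 1  1  0 -3]
Echelon form has 2 nonzero rows (pivots: ℓ,m)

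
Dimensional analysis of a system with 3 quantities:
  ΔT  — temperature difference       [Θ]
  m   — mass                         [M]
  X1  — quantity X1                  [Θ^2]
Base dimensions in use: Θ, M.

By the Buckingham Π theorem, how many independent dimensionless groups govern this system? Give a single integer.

Write exponents as rows Θ,M / cols ΔT,m,X1:
  Θ: [ 1  0  2]
  M: [ 0  1  0]
RREF → pivots at {ΔT,m} ⇒ r = 2
n=3, r=2 ⇒ 1 dimensionless group

1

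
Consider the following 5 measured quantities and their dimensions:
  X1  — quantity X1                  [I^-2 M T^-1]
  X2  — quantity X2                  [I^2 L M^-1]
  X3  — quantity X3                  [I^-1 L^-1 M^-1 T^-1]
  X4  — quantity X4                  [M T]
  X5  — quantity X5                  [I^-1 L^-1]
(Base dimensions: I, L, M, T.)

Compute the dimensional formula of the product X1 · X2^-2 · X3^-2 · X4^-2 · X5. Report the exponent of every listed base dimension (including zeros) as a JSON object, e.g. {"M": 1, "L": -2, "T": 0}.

Write exponents as rows I,L,M,T / cols X1,X2,X3,X4,X5:
  I: [-2  2 -1  0 -1]
  L: [ 0  1 -1  0 -1]
  M: [ 1 -1 -1  1  0]
  T: [-1  0 -1  1  0]
  [I]: (1)·-2+(-2)·2+(-2)·-1+(-2)·0+(1)·-1 = -5
  [L]: (1)·0+(-2)·1+(-2)·-1+(-2)·0+(1)·-1 = -1
  [M]: (1)·1+(-2)·-1+(-2)·-1+(-2)·1+(1)·0 = 3
  [T]: (1)·-1+(-2)·0+(-2)·-1+(-2)·1+(1)·0 = -1
⇒ I^-5 L^-1 M^3 T^-1

{"I": -5, "L": -1, "M": 3, "T": -1}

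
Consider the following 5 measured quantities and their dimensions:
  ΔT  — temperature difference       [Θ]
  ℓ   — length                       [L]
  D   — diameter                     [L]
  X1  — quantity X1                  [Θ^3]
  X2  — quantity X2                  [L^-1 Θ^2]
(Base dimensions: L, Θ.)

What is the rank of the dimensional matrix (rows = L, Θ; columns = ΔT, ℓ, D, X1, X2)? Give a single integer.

2

Exponent matrix [L,Θ] × [ΔT,ℓ,D,X1,X2]:
  L: [ 0  1  1  0 -1]
  Θ: [ 1  0  0  3  2]
Row reduction gives pivot columns ΔT,ℓ; rank = 2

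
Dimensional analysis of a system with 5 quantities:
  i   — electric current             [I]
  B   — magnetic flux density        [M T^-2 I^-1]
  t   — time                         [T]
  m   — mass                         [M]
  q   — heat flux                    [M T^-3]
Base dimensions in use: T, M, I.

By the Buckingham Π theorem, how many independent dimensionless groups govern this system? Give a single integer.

2

Dimensional matrix (T×M×I by i×B×t×m×q):
  T: [ 0 -2  1  0 -3]
  M: [ 0  1  0  1  1]
  I: [ 1 -1  0  0  0]
Echelon form has 3 nonzero rows (pivots: i,B,t)
Π count = n − r = 5 − 3 = 2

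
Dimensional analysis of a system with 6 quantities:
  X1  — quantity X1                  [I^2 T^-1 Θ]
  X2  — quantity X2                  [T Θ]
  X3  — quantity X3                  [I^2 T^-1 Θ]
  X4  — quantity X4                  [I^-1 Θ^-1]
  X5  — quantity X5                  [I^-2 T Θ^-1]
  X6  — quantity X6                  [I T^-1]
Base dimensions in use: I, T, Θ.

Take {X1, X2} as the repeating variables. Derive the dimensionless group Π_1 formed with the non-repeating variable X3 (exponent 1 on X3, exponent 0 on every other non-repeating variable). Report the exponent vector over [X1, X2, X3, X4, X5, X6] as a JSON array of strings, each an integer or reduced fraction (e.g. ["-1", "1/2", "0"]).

["-1", "0", "1", "0", "0", "0"]

Dimensional matrix (I×T×Θ by X1×X2×X3×X4×X5×X6):
  I: [ 2  0  2 -1 -2  1]
  T: [-1  1 -1  0  1 -1]
  Θ: [ 1  1  1 -1 -1  0]
RREF → pivots at {X1,X2} ⇒ r = 2
Pivot set = {X1,X2}, free = {X3,X4,X5,X6}
RREF:
  r0: [   1    0    1 -1/2   -1  1/2]
  r1: [   0    1    0 -1/2    0 -1/2]
  r2: [   0    0    0    0    0    0]
Fix exponent of X3 at 1, X4 at 0, X5 at 0, X6 at 0; solve each RREF row for its pivot's exponent:
  r0: exp(X1) + (1)·1 = 0 ⇒ exp(X1) = -1
  r1: exp(X2) + (0)·1 = 0 ⇒ exp(X2) = 0
Π_1 = X1^-1 · X3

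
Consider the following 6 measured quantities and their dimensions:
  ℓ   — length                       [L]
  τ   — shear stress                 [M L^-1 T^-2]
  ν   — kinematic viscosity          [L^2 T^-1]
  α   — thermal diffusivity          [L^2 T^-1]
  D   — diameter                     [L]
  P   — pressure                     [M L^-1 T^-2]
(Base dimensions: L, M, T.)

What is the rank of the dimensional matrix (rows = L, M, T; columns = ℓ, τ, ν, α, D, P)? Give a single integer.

Write exponents as rows L,M,T / cols ℓ,τ,ν,α,D,P:
  L: [ 1 -1  2  2  1 -1]
  M: [ 0  1  0  0  0  1]
  T: [ 0 -2 -1 -1  0 -2]
Echelon form has 3 nonzero rows (pivots: ℓ,τ,ν)

3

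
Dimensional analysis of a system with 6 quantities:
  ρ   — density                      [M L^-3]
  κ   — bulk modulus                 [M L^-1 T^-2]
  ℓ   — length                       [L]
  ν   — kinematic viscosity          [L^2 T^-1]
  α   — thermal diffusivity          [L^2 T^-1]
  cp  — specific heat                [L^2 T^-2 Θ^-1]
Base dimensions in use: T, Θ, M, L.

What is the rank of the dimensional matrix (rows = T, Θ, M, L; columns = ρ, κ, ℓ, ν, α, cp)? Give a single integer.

Exponent matrix [T,Θ,M,L] × [ρ,κ,ℓ,ν,α,cp]:
  T: [ 0 -2  0 -1 -1 -2]
  Θ: [ 0  0  0  0  0 -1]
  M: [ 1  1  0  0  0  0]
  L: [-3 -1  1  2  2  2]
RREF → pivots at {ρ,κ,ℓ,cp} ⇒ r = 4

4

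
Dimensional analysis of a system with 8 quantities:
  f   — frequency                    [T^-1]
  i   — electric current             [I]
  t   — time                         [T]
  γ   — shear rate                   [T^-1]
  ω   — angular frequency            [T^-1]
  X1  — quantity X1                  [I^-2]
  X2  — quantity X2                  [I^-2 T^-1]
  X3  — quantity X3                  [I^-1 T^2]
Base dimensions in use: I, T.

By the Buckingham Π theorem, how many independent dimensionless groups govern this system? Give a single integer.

6

Exponent matrix [I,T] × [f,i,t,γ,ω,X1,X2,X3]:
  I: [ 0  1  0  0  0 -2 -2 -1]
  T: [-1  0  1 -1 -1  0 -1  2]
Echelon form has 2 nonzero rows (pivots: f,i)
n=8, r=2 ⇒ 6 dimensionless groups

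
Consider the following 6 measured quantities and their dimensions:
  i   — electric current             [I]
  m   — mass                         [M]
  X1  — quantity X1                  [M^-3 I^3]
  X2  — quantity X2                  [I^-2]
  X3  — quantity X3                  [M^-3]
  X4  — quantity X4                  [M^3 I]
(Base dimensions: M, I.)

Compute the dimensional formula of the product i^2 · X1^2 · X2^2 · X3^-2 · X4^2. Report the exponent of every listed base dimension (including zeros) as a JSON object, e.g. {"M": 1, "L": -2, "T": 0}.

{"M": 6, "I": 6}

Write exponents as rows M,I / cols i,m,X1,X2,X3,X4:
  M: [ 0  1 -3  0 -3  3]
  I: [ 1  0  3 -2  0  1]
  [M]: (2)·0+(2)·-3+(2)·0+(-2)·-3+(2)·3 = 6
  [I]: (2)·1+(2)·3+(2)·-2+(-2)·0+(2)·1 = 6
⇒ M^6 I^6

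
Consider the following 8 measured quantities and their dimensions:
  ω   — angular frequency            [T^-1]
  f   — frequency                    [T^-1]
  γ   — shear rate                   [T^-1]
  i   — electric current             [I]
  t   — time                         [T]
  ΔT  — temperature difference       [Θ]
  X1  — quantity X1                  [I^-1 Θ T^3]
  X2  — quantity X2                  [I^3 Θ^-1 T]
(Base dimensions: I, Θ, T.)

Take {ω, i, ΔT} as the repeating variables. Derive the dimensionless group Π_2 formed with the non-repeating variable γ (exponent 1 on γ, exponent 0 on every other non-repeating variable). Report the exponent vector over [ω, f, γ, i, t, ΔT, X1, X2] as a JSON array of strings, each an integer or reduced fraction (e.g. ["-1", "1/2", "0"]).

["-1", "0", "1", "0", "0", "0", "0", "0"]

Dimensional matrix (I×Θ×T by ω×f×γ×i×t×ΔT×X1×X2):
  I: [ 0  0  0  1  0  0 -1  3]
  Θ: [ 0  0  0  0  0  1  1 -1]
  T: [-1 -1 -1  0  1  0  3  1]
RREF → pivots at {ω,i,ΔT} ⇒ r = 3
Pivot set = {ω,i,ΔT}, free = {f,γ,t,X1,X2}
RREF:
  r0: [   1    1    1    0   -1    0   -3   -1]
  r1: [   0    0    0    1    0    0   -1    3]
  r2: [   0    0    0    0    0    1    1   -1]
Fix exponent of γ at 1, f at 0, t at 0, X1 at 0, X2 at 0; solve each RREF row for its pivot's exponent:
  r0: exp(ω) + (1)·1 = 0 ⇒ exp(ω) = -1
  r1: exp(i) + (0)·1 = 0 ⇒ exp(i) = 0
  r2: exp(ΔT) + (0)·1 = 0 ⇒ exp(ΔT) = 0
Π_2 = ω^-1 · γ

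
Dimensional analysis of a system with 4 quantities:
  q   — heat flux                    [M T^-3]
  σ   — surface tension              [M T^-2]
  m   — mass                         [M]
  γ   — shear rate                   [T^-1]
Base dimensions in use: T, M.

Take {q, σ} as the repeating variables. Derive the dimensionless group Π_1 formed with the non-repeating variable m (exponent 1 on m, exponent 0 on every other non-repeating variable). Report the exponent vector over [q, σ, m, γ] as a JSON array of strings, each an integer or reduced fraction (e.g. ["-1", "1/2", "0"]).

Dimensional matrix (T×M by q×σ×m×γ):
  T: [-3 -2  0 -1]
  M: [ 1  1  1  0]
Row reduction gives pivot columns q,σ; rank = 2
Pivot set = {q,σ}, free = {m,γ}
RREF:
  r0: [   1    0   -2    1]
  r1: [   0    1    3   -1]
Fix exponent of m at 1, γ at 0; solve each RREF row for its pivot's exponent:
  r0: exp(q) + (-2)·1 = 0 ⇒ exp(q) = 2
  r1: exp(σ) + (3)·1 = 0 ⇒ exp(σ) = -3
Π_1 = q^2 · σ^-3 · m

["2", "-3", "1", "0"]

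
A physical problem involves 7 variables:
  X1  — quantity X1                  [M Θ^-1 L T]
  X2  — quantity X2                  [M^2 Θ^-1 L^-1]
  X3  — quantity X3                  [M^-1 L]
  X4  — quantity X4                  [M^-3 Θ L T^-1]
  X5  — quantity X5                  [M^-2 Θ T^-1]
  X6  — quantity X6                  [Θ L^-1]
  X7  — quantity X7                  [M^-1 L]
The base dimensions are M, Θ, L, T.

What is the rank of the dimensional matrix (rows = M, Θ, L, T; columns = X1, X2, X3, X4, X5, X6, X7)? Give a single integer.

3

Exponent matrix [M,Θ,L,T] × [X1,X2,X3,X4,X5,X6,X7]:
  M: [ 1  2 -1 -3 -2  0 -1]
  Θ: [-1 -1  0  1  1  1  0]
  L: [ 1 -1  1  1  0 -1  1]
  T: [ 1  0  0 -1 -1  0  0]
Echelon form has 3 nonzero rows (pivots: X1,X2,X3)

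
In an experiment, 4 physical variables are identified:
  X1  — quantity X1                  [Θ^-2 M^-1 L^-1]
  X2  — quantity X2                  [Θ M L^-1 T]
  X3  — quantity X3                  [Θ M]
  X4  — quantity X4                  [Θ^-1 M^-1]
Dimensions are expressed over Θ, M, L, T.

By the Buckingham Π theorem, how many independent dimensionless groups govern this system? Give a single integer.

Dimensional matrix (Θ×M×L×T by X1×X2×X3×X4):
  Θ: [-2  1  1 -1]
  M: [-1  1  1 -1]
  L: [-1 -1  0  0]
  T: [ 0  1  0  0]
Row reduction gives pivot columns X1,X2,X3; rank = 3
4 vars − rank 3 = 1 Π group

1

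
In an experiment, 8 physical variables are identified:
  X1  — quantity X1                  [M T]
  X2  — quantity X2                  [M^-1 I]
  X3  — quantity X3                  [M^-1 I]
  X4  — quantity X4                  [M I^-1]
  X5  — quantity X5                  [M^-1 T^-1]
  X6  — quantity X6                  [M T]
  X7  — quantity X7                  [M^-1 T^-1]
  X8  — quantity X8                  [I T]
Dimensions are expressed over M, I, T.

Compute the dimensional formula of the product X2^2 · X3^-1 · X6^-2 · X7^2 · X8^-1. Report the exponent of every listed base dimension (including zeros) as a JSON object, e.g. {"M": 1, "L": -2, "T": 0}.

{"M": -5, "I": 0, "T": -5}

Dimensional matrix (M×I×T by X1×X2×X3×X4×X5×X6×X7×X8):
  M: [ 1 -1 -1  1 -1  1 -1  0]
  I: [ 0  1  1 -1  0  0  0  1]
  T: [ 1  0  0  0 -1  1 -1  1]
  [M]: (2)·-1+(-1)·-1+(-2)·1+(2)·-1+(-1)·0 = -5
  [I]: (2)·1+(-1)·1+(-2)·0+(2)·0+(-1)·1 = 0
  [T]: (2)·0+(-1)·0+(-2)·1+(2)·-1+(-1)·1 = -5
⇒ M^-5 T^-5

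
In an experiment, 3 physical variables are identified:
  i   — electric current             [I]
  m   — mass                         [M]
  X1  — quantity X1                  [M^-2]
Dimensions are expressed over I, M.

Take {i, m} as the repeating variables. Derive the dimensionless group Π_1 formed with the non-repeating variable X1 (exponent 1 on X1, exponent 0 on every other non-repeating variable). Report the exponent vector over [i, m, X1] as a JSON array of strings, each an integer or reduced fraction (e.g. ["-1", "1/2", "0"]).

Write exponents as rows I,M / cols i,m,X1:
  I: [ 1  0  0]
  M: [ 0  1 -2]
Row reduction gives pivot columns i,m; rank = 2
Repeat: i,m; free: X1
RREF:
  r0: [   1    0    0]
  r1: [   0    1   -2]
Fix exponent of X1 at 1; solve each RREF row for its pivot's exponent:
  r0: exp(i) + (0)·1 = 0 ⇒ exp(i) = 0
  r1: exp(m) + (-2)·1 = 0 ⇒ exp(m) = 2
Π_1 = m^2 · X1

["0", "2", "1"]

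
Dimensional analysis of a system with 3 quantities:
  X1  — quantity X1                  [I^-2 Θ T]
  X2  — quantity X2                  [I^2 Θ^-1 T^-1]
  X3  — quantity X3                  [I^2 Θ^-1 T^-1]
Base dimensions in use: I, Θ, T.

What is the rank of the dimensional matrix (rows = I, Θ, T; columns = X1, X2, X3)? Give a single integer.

1

Dimensional matrix (I×Θ×T by X1×X2×X3):
  I: [-2  2  2]
  Θ: [ 1 -1 -1]
  T: [ 1 -1 -1]
Row reduction gives pivot columns X1; rank = 1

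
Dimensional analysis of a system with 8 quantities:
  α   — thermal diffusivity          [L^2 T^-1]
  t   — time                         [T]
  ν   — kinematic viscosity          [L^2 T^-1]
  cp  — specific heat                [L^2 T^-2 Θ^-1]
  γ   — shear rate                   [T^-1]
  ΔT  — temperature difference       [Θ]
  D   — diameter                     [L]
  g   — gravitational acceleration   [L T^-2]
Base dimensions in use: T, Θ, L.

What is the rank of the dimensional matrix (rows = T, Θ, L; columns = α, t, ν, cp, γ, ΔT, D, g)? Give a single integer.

Dimensional matrix (T×Θ×L by α×t×ν×cp×γ×ΔT×D×g):
  T: [-1  1 -1 -2 -1  0  0 -2]
  Θ: [ 0  0  0 -1  0  1  0  0]
  L: [ 2  0  2  2  0  0  1  1]
Echelon form has 3 nonzero rows (pivots: α,t,cp)

3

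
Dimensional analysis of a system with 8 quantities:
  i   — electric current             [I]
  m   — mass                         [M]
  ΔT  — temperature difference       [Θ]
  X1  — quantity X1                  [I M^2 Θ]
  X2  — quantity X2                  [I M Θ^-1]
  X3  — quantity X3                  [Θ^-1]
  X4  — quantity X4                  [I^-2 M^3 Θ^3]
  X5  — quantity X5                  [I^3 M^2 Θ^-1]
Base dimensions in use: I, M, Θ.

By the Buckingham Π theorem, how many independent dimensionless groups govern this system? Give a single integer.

5

Write exponents as rows I,M,Θ / cols i,m,ΔT,X1,X2,X3,X4,X5:
  I: [ 1  0  0  1  1  0 -2  3]
  M: [ 0  1  0  2  1  0  3  2]
  Θ: [ 0  0  1  1 -1 -1  3 -1]
RREF → pivots at {i,m,ΔT} ⇒ r = 3
n=8, r=3 ⇒ 5 dimensionless groups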